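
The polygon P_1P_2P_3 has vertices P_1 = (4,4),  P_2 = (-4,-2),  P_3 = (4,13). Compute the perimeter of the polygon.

36

|P_1P_2| = √((-8)² + (-6)²) = √100 = 10
|P_2P_3| = √((8)² + (15)²) = √289 = 17
|P_3P_1| = √((0)² + (-9)²) = √81 = 9
Perimeter = 10 + 17 + 9 = 36.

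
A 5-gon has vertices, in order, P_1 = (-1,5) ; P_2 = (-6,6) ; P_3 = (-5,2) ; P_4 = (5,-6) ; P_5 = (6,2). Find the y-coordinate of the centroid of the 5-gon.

92/105

Apply the shoelace (surveyor's) formula. First the cross-terms c_i = x_i·y_{i+1} − x_{i+1}·y_i:
  24, 18, 20, 46, 32  ⇒  2A = 140, A = 70.
Then Σ (y_i + y_{i+1})·c_i = 368, so ȳ = 368 / (6·70) = 92/105.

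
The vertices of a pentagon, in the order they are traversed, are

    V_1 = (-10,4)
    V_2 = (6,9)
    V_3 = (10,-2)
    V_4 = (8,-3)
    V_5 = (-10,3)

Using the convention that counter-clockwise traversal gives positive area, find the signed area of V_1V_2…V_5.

-123

Σ = (-114) + (-102) + (-14) + (-6) + (-10) = -246
Signed area = Σ/2 = -123 (negative ⇒ clockwise traversal).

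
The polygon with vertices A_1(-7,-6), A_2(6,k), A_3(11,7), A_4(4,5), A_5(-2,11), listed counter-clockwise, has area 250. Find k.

Write out the shoelace sum; only the two edges meeting at A_2 involve k:
2·Area = [((-7)·k − 6·(-6)) + (6·7 − 11·k)] + 170
       = -18·k + 248 = 500
⇒ k = -14.

-14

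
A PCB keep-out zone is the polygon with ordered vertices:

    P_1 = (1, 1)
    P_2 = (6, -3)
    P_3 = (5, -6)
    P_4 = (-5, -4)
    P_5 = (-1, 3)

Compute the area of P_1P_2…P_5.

51.5

Cross-terms: -9, -21, -50, -19, -4  ⇒  Σ = -103
Area = |Σ|/2 = 51.5.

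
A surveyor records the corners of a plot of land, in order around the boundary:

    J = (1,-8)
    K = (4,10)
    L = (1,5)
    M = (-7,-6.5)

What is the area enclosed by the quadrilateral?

Apply the shoelace (surveyor's) formula: 2A = Σ (x_i·y_{i+1} − x_{i+1}·y_i), indices taken mod 4.
Cross-terms: 42, 10, 28.5, 62.5  ⇒  Σ = 143
Area = |Σ|/2 = 71.5.

71.5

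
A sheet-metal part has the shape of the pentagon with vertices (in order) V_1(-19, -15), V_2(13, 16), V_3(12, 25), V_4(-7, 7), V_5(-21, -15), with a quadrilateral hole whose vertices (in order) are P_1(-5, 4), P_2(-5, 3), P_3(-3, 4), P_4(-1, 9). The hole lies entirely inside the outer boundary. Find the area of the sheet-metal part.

Outer boundary:
Apply Gauss's area formula: 2A = Σ (x_i·y_{i+1} − x_{i+1}·y_i), indices taken mod 5.
V_1→V_2: (-19)(16) − (13)(-15) = -109
V_2→V_3: (13)(25) − (12)(16) = 133
V_3→V_4: (12)(7) − (-7)(25) = 259
V_4→V_5: (-7)(-15) − (-21)(7) = 252
V_5→V_1: (-21)(-15) − (-19)(-15) = 30
Σ = 565
Area = |Σ|/2 = 282.5.
Hole:
Σ = (5) + (-11) + (-23) + (41) = 12
Area = |Σ|/2 = 6.
Net area = 282.5 − 6 = 276.5.

276.5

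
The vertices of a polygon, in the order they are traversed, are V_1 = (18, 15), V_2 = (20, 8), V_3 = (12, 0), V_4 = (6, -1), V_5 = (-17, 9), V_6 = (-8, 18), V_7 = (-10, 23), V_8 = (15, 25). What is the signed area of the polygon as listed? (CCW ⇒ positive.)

Apply the shoelace formula: 2A = Σ (x_i·y_{i+1} − x_{i+1}·y_i), indices taken mod 8.
V_1→V_2: (18)(8) − (20)(15) = -156
V_2→V_3: (20)(0) − (12)(8) = -96
V_3→V_4: (12)(-1) − (6)(0) = -12
V_4→V_5: (6)(9) − (-17)(-1) = 37
V_5→V_6: (-17)(18) − (-8)(9) = -234
V_6→V_7: (-8)(23) − (-10)(18) = -4
V_7→V_8: (-10)(25) − (15)(23) = -595
V_8→V_1: (15)(15) − (18)(25) = -225
Σ = -1285
Signed area = Σ/2 = -642.5 (negative ⇒ clockwise traversal).

-642.5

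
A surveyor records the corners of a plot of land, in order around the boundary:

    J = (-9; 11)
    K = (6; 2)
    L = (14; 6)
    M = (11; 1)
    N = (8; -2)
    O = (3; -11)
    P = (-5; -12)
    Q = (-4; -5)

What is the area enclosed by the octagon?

221.5

Σ = (-84) + (8) + (-52) + (-30) + (-82) + (-91) + (-23) + (-89) = -443
Area = |Σ|/2 = 221.5.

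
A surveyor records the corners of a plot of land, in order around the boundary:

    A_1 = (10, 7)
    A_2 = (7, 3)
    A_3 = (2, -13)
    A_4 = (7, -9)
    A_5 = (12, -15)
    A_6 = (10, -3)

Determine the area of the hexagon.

87

Σ = (-19) + (-97) + (73) + (3) + (114) + (100) = 174
Area = |Σ|/2 = 87.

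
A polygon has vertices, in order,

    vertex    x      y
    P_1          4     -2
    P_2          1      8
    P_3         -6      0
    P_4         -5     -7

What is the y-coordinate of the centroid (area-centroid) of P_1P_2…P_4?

-8/81

Apply the shoelace (surveyor's) formula. First the cross-terms c_i = x_i·y_{i+1} − x_{i+1}·y_i:
  34, 48, 42, 38  ⇒  2A = 162, A = 81.
Then Σ (y_i + y_{i+1})·c_i = -48, so ȳ = -48 / (6·81) = -8/81.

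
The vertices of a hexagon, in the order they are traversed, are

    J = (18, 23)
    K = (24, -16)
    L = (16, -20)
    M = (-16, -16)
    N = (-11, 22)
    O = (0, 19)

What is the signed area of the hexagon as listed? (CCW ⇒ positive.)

Apply the surveyor's formula: 2A = Σ (x_i·y_{i+1} − x_{i+1}·y_i), indices taken mod 6.
Σ = (-840) + (-224) + (-576) + (-528) + (-209) + (-342) = -2719
Signed area = Σ/2 = -1359.5 (negative ⇒ clockwise traversal).

-1359.5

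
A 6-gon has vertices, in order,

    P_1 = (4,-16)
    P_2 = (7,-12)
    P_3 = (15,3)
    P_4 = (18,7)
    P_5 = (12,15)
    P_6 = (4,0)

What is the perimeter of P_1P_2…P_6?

70

|P_1P_2| = √((3)² + (4)²) = √25 = 5
|P_2P_3| = √((8)² + (15)²) = √289 = 17
|P_3P_4| = √((3)² + (4)²) = √25 = 5
|P_4P_5| = √((-6)² + (8)²) = √100 = 10
|P_5P_6| = √((-8)² + (-15)²) = √289 = 17
|P_6P_1| = √((0)² + (-16)²) = √256 = 16
Perimeter = 5 + 17 + 5 + 10 + 17 + 16 = 70.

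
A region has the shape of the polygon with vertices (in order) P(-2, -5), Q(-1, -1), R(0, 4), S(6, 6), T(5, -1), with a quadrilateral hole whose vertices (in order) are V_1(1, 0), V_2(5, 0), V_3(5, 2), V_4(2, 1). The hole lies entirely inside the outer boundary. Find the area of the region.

42

Outer boundary:
Apply the surveyor's formula: 2A = Σ (x_i·y_{i+1} − x_{i+1}·y_i), indices taken mod 5.
P→Q: (-2)(-1) − (-1)(-5) = -3
Q→R: (-1)(4) − (0)(-1) = -4
R→S: (0)(6) − (6)(4) = -24
S→T: (6)(-1) − (5)(6) = -36
T→P: (5)(-5) − (-2)(-1) = -27
Σ = -94
Area = |Σ|/2 = 47.
Hole:
Apply Gauss's area formula: 2A = Σ (x_i·y_{i+1} − x_{i+1}·y_i), indices taken mod 4.
Cross-terms: 0, 10, 1, -1  ⇒  Σ = 10
Area = |Σ|/2 = 5.
Net area = 47 − 5 = 42.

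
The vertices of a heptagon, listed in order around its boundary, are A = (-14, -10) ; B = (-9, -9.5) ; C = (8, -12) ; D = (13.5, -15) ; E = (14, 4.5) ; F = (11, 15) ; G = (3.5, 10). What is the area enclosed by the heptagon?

A→B: (-14)(-9.5) − (-9)(-10) = 43
B→C: (-9)(-12) − (8)(-9.5) = 184
C→D: (8)(-15) − (13.5)(-12) = 42
D→E: (13.5)(4.5) − (14)(-15) = 270.75
E→F: (14)(15) − (11)(4.5) = 160.5
F→G: (11)(10) − (3.5)(15) = 57.5
G→A: (3.5)(-10) − (-14)(10) = 105
Σ = 862.75
Area = |Σ|/2 = 431.375.

431.375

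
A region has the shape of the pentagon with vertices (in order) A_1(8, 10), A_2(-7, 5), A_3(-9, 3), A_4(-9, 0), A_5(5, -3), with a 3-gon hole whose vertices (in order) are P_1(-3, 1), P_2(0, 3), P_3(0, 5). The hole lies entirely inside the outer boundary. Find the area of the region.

Outer boundary:
Σ = (110) + (24) + (27) + (27) + (74) = 262
Area = |Σ|/2 = 131.
Hole:
Apply Gauss's area formula: 2A = Σ (x_i·y_{i+1} − x_{i+1}·y_i), indices taken mod 3.
Σ = (-9) + (0) + (15) = 6
Area = |Σ|/2 = 3.
Net area = 131 − 3 = 128.

128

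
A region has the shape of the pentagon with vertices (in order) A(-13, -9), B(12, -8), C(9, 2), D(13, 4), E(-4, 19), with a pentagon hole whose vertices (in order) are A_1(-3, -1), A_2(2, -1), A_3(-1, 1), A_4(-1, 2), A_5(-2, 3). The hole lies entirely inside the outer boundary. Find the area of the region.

Outer boundary:
Σ = (212) + (96) + (10) + (263) + (283) = 864
Area = |Σ|/2 = 432.
Hole:
Apply Gauss's area formula: 2A = Σ (x_i·y_{i+1} − x_{i+1}·y_i), indices taken mod 5.
Cross-terms: 5, 1, -1, 1, 11  ⇒  Σ = 17
Area = |Σ|/2 = 8.5.
Net area = 432 − 8.5 = 423.5.

423.5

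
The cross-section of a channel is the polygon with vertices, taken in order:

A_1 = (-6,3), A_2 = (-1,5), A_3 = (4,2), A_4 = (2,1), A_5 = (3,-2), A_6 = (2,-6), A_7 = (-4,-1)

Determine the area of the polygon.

57

Σ = (-27) + (-22) + (0) + (-7) + (-14) + (-26) + (-18) = -114
Area = |Σ|/2 = 57.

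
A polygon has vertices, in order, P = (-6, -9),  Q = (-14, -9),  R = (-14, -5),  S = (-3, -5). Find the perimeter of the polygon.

28

|PQ| = √((-8)² + (0)²) = √64 = 8
|QR| = √((0)² + (4)²) = √16 = 4
|RS| = √((11)² + (0)²) = √121 = 11
|SP| = √((-3)² + (-4)²) = √25 = 5
Perimeter = 8 + 4 + 11 + 5 = 28.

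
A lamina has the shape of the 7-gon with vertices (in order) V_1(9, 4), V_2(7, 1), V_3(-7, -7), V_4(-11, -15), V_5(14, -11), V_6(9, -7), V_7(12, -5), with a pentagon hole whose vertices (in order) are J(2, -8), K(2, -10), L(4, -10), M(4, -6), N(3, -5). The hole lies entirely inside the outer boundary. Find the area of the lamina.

207.5

Outer boundary:
V_1→V_2: (9)(1) − (7)(4) = -19
V_2→V_3: (7)(-7) − (-7)(1) = -42
V_3→V_4: (-7)(-15) − (-11)(-7) = 28
V_4→V_5: (-11)(-11) − (14)(-15) = 331
V_5→V_6: (14)(-7) − (9)(-11) = 1
V_6→V_7: (9)(-5) − (12)(-7) = 39
V_7→V_1: (12)(4) − (9)(-5) = 93
Σ = 431
Area = |Σ|/2 = 215.5.
Hole:
Apply the shoelace (surveyor's) formula: 2A = Σ (x_i·y_{i+1} − x_{i+1}·y_i), indices taken mod 5.
Σ = (-4) + (20) + (16) + (-2) + (-14) = 16
Area = |Σ|/2 = 8.
Net area = 215.5 − 8 = 207.5.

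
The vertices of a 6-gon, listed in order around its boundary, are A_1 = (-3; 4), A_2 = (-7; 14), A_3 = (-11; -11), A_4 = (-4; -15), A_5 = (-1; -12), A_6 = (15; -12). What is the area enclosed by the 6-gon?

293.5

A_1→A_2: (-3)(14) − (-7)(4) = -14
A_2→A_3: (-7)(-11) − (-11)(14) = 231
A_3→A_4: (-11)(-15) − (-4)(-11) = 121
A_4→A_5: (-4)(-12) − (-1)(-15) = 33
A_5→A_6: (-1)(-12) − (15)(-12) = 192
A_6→A_1: (15)(4) − (-3)(-12) = 24
Σ = 587
Area = |Σ|/2 = 293.5.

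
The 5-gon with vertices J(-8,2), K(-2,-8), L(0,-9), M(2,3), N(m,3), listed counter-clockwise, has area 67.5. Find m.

Write out the shoelace sum; only the two edges meeting at N involve m:
2·Area = [(2·3 − m·3) + (m·2 − (-8)·3)] + 104
       = -1·m + 134 = 135
⇒ m = -1.

-1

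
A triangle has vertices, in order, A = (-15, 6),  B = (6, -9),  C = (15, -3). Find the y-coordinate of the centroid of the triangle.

Apply the shoelace formula. First the cross-terms c_i = x_i·y_{i+1} − x_{i+1}·y_i:
  99, 117, 45  ⇒  2A = 261, A = 130.5.
Then Σ (y_i + y_{i+1})·c_i = -1566, so ȳ = -1566 / (6·130.5) = -2.

-2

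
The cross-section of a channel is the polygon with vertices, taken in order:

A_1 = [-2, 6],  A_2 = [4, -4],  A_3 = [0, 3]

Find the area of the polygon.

1

Σ = (-16) + (12) + (6) = 2
Area = |Σ|/2 = 1.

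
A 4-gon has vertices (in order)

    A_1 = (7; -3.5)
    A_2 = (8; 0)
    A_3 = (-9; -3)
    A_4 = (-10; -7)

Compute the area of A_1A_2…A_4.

60.5

Σ = (28) + (-24) + (33) + (84) = 121
Area = |Σ|/2 = 60.5.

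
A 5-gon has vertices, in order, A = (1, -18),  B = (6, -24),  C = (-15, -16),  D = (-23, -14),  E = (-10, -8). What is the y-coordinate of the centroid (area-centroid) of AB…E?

-2266/149

Apply the shoelace (surveyor's) formula. First the cross-terms c_i = x_i·y_{i+1} − x_{i+1}·y_i:
  84, -456, -158, 44, 188  ⇒  2A = -298, A = -149.
Then Σ (y_i + y_{i+1})·c_i = 13596, so ȳ = 13596 / (6·(-149)) = -2266/149.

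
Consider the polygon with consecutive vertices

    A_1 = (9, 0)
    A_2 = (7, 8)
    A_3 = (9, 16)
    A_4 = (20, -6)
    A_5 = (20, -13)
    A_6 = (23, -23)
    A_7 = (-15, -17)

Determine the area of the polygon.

Apply the surveyor's formula: 2A = Σ (x_i·y_{i+1} − x_{i+1}·y_i), indices taken mod 7.
Σ = (72) + (40) + (-374) + (-140) + (-161) + (-736) + (153) = -1146
Area = |Σ|/2 = 573.

573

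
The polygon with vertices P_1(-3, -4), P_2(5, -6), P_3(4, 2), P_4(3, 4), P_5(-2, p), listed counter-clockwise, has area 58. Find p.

Write out the shoelace sum; only the two edges meeting at P_5 involve p:
2·Area = [(3·p − (-2)·4) + ((-2)·(-4) − (-3)·p)] + 82
       = 6·p + 98 = 116
⇒ p = 3.

3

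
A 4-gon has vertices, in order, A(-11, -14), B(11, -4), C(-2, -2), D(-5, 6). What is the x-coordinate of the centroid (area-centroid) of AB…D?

-382/141

Apply the surveyor's formula. First the cross-terms c_i = x_i·y_{i+1} − x_{i+1}·y_i:
  198, -30, -22, 136  ⇒  2A = 282, A = 141.
Then Σ (x_i + x_{i+1})·c_i = -2292, so x̄ = -2292 / (6·141) = -382/141.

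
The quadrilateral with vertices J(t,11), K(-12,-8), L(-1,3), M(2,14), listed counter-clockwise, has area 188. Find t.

-13

The doubled signed area Σ (x_i y_{i+1} − x_{i+1} y_i) is linear in t.
With t=0 it equals 90; the coefficient of t is -22 (from the two edges through J).
So -22·t + 90 = 2·188 = 376 ⇒ t = -13.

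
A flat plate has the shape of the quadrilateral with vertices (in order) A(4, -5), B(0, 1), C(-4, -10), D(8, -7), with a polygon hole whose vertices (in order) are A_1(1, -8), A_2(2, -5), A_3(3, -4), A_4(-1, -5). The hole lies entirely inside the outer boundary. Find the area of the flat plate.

46

Outer boundary:
Apply the surveyor's formula: 2A = Σ (x_i·y_{i+1} − x_{i+1}·y_i), indices taken mod 4.
Cross-terms: 4, 4, 108, -12  ⇒  Σ = 104
Area = |Σ|/2 = 52.
Hole:
Apply Gauss's area formula: 2A = Σ (x_i·y_{i+1} − x_{i+1}·y_i), indices taken mod 4.
Σ = (11) + (7) + (-19) + (13) = 12
Area = |Σ|/2 = 6.
Net area = 52 − 6 = 46.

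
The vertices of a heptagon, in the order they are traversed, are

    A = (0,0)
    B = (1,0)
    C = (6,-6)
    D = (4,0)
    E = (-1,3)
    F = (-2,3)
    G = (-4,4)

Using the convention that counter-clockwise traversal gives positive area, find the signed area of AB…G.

Apply the surveyor's formula: 2A = Σ (x_i·y_{i+1} − x_{i+1}·y_i), indices taken mod 7.
Cross-terms: 0, -6, 24, 12, 3, 4, 0  ⇒  Σ = 37
Signed area = Σ/2 = 18.5 (positive ⇒ counter-clockwise traversal).

18.5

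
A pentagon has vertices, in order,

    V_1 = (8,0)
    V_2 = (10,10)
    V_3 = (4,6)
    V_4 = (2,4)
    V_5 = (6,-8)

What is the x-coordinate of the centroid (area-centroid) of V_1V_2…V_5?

145/24

Apply Gauss's area formula. First the cross-terms c_i = x_i·y_{i+1} − x_{i+1}·y_i:
  80, 20, 4, -40, 64  ⇒  2A = 128, A = 64.
Then Σ (x_i + x_{i+1})·c_i = 2320, so x̄ = 2320 / (6·64) = 145/24.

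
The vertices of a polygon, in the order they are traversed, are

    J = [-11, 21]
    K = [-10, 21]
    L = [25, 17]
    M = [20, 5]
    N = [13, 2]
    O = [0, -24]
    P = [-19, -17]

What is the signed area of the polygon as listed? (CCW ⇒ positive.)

Σ = (-21) + (-695) + (-215) + (-25) + (-312) + (-456) + (-586) = -2310
Signed area = Σ/2 = -1155 (negative ⇒ clockwise traversal).

-1155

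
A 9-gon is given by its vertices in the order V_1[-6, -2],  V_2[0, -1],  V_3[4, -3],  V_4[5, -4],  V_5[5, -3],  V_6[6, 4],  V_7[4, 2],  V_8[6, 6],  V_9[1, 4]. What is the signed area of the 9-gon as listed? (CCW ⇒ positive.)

Cross-terms: 6, 4, -1, 5, 38, -4, 12, 18, 22  ⇒  Σ = 100
Signed area = Σ/2 = 50 (positive ⇒ counter-clockwise traversal).

50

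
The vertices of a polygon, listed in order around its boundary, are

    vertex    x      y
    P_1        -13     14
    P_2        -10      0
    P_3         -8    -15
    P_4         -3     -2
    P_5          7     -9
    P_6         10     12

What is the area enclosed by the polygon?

386

Σ = (140) + (150) + (-29) + (41) + (174) + (296) = 772
Area = |Σ|/2 = 386.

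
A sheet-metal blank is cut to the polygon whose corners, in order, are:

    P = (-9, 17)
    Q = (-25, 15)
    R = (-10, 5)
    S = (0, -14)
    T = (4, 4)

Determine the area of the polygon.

307.5

Σ = (290) + (25) + (140) + (56) + (104) = 615
Area = |Σ|/2 = 307.5.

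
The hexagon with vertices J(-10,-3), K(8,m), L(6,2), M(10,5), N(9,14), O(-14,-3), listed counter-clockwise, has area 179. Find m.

The doubled signed area Σ (x_i y_{i+1} − x_{i+1} y_i) is linear in m.
With m=0 it equals 326; the coefficient of m is -16 (from the two edges through K).
So -16·m + 326 = 2·179 = 358 ⇒ m = -2.

-2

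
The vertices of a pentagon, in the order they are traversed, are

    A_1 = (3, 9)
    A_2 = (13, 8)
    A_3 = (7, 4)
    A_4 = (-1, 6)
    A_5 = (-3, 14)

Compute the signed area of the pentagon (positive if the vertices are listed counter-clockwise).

-58

Σ = (-93) + (-4) + (46) + (4) + (-69) = -116
Signed area = Σ/2 = -58 (negative ⇒ clockwise traversal).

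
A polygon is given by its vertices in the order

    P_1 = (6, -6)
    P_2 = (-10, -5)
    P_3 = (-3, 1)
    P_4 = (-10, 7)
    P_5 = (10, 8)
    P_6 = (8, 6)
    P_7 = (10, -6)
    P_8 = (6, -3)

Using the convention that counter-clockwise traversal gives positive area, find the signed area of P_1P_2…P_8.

Σ = (-90) + (-25) + (-11) + (-150) + (-4) + (-108) + (6) + (-18) = -400
Signed area = Σ/2 = -200 (negative ⇒ clockwise traversal).

-200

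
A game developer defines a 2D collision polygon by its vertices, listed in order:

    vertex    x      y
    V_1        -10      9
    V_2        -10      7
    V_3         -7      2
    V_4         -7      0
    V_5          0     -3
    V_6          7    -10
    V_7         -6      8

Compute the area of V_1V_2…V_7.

Σ = (20) + (29) + (14) + (21) + (21) + (-4) + (26) = 127
Area = |Σ|/2 = 63.5.

63.5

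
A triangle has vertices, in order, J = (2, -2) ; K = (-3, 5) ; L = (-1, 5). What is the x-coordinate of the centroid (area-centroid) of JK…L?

Apply the surveyor's formula. First the cross-terms c_i = x_i·y_{i+1} − x_{i+1}·y_i:
  4, -10, -8  ⇒  2A = -14, A = -7.
Then Σ (x_i + x_{i+1})·c_i = 28, so x̄ = 28 / (6·(-7)) = -2/3.

-2/3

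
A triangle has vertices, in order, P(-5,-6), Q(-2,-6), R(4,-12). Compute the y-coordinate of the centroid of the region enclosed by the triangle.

-8

Apply the surveyor's formula. First the cross-terms c_i = x_i·y_{i+1} − x_{i+1}·y_i:
  18, 48, -84  ⇒  2A = -18, A = -9.
Then Σ (y_i + y_{i+1})·c_i = 432, so ȳ = 432 / (6·(-9)) = -8.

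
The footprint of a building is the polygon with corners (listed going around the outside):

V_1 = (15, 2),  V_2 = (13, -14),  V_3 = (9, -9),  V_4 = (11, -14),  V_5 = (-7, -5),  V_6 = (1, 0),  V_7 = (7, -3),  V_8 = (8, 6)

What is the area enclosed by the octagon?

Apply the shoelace (surveyor's) formula: 2A = Σ (x_i·y_{i+1} − x_{i+1}·y_i), indices taken mod 8.
Σ = (-236) + (9) + (-27) + (-153) + (5) + (-3) + (66) + (-74) = -413
Area = |Σ|/2 = 206.5.

206.5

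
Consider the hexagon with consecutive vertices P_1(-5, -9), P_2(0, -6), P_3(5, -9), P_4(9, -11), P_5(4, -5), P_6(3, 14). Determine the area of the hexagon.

Apply the surveyor's formula: 2A = Σ (x_i·y_{i+1} − x_{i+1}·y_i), indices taken mod 6.
Σ = (30) + (30) + (26) + (-1) + (71) + (43) = 199
Area = |Σ|/2 = 99.5.

99.5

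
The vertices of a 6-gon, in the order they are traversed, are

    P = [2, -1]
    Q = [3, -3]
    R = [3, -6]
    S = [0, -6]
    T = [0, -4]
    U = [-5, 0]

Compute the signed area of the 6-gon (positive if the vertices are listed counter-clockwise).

Cross-terms: -3, -9, -18, 0, -20, 5  ⇒  Σ = -45
Signed area = Σ/2 = -22.5 (negative ⇒ clockwise traversal).

-22.5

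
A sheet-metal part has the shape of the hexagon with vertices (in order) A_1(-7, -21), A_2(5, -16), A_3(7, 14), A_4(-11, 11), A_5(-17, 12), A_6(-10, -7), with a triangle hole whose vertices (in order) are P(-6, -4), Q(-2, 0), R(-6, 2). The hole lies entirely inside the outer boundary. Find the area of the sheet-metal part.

530.5

Outer boundary:
A_1→A_2: (-7)(-16) − (5)(-21) = 217
A_2→A_3: (5)(14) − (7)(-16) = 182
A_3→A_4: (7)(11) − (-11)(14) = 231
A_4→A_5: (-11)(12) − (-17)(11) = 55
A_5→A_6: (-17)(-7) − (-10)(12) = 239
A_6→A_1: (-10)(-21) − (-7)(-7) = 161
Σ = 1085
Area = |Σ|/2 = 542.5.
Hole:
Σ = (-8) + (-4) + (36) = 24
Area = |Σ|/2 = 12.
Net area = 542.5 − 12 = 530.5.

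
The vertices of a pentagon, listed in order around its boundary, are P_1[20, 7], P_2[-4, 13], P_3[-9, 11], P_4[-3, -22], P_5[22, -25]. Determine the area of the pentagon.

902.5

Σ = (288) + (73) + (231) + (559) + (654) = 1805
Area = |Σ|/2 = 902.5.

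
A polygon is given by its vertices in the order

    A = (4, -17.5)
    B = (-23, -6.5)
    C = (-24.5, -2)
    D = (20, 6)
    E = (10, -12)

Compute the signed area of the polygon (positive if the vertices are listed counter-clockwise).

A→B: (4)(-6.5) − (-23)(-17.5) = -428.5
B→C: (-23)(-2) − (-24.5)(-6.5) = -113.25
C→D: (-24.5)(6) − (20)(-2) = -107
D→E: (20)(-12) − (10)(6) = -300
E→A: (10)(-17.5) − (4)(-12) = -127
Σ = -1075.75
Signed area = Σ/2 = -537.875 (negative ⇒ clockwise traversal).

-537.875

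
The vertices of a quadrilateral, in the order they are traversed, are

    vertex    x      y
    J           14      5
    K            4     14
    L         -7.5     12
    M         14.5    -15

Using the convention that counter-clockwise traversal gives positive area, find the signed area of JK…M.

275

Apply the shoelace formula: 2A = Σ (x_i·y_{i+1} − x_{i+1}·y_i), indices taken mod 4.
J→K: (14)(14) − (4)(5) = 176
K→L: (4)(12) − (-7.5)(14) = 153
L→M: (-7.5)(-15) − (14.5)(12) = -61.5
M→J: (14.5)(5) − (14)(-15) = 282.5
Σ = 550
Signed area = Σ/2 = 275 (positive ⇒ counter-clockwise traversal).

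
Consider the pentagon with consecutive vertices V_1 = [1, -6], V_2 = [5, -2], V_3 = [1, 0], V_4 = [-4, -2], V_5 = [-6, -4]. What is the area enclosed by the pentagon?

36

Apply the surveyor's formula: 2A = Σ (x_i·y_{i+1} − x_{i+1}·y_i), indices taken mod 5.
Σ = (28) + (2) + (-2) + (4) + (40) = 72
Area = |Σ|/2 = 36.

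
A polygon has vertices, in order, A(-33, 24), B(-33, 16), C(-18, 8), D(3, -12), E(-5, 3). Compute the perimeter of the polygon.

106

|AB| = √((0)² + (-8)²) = √64 = 8
|BC| = √((15)² + (-8)²) = √289 = 17
|CD| = √((21)² + (-20)²) = √841 = 29
|DE| = √((-8)² + (15)²) = √289 = 17
|EA| = √((-28)² + (21)²) = √1225 = 35
Perimeter = 8 + 17 + 29 + 17 + 35 = 106.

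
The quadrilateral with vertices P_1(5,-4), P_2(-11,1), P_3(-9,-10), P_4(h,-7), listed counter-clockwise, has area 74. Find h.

The doubled signed area Σ (x_i y_{i+1} − x_{i+1} y_i) is linear in h.
With h=0 it equals 178; the coefficient of h is 6 (from the two edges through P_4).
So 6·h + 178 = 2·74 = 148 ⇒ h = -5.

-5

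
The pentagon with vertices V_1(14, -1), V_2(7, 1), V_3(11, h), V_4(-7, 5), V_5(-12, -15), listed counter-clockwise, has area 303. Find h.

The doubled signed area Σ (x_i y_{i+1} − x_{i+1} y_i) is linear in h.
With h=0 it equals 452; the coefficient of h is 14 (from the two edges through V_3).
So 14·h + 452 = 2·303 = 606 ⇒ h = 11.

11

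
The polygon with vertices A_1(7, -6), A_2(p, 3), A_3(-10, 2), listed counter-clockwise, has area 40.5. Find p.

The doubled signed area Σ (x_i y_{i+1} − x_{i+1} y_i) is linear in p.
With p=0 it equals 97; the coefficient of p is 8 (from the two edges through A_2).
So 8·p + 97 = 2·40.5 = 81 ⇒ p = -2.

-2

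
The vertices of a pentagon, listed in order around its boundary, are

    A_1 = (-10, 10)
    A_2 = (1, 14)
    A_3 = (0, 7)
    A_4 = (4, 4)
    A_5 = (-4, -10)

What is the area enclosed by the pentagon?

Apply the shoelace formula: 2A = Σ (x_i·y_{i+1} − x_{i+1}·y_i), indices taken mod 5.
A_1→A_2: (-10)(14) − (1)(10) = -150
A_2→A_3: (1)(7) − (0)(14) = 7
A_3→A_4: (0)(4) − (4)(7) = -28
A_4→A_5: (4)(-10) − (-4)(4) = -24
A_5→A_1: (-4)(10) − (-10)(-10) = -140
Σ = -335
Area = |Σ|/2 = 167.5.

167.5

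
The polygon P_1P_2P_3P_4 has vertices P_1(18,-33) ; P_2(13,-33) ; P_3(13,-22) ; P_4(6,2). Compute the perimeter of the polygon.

78

|P_1P_2| = √((-5)² + (0)²) = √25 = 5
|P_2P_3| = √((0)² + (11)²) = √121 = 11
|P_3P_4| = √((-7)² + (24)²) = √625 = 25
|P_4P_1| = √((12)² + (-35)²) = √1369 = 37
Perimeter = 5 + 11 + 25 + 37 = 78.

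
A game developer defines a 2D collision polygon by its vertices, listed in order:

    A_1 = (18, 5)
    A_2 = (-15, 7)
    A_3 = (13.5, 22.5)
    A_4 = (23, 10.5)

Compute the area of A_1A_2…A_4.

340.375

Apply Gauss's area formula: 2A = Σ (x_i·y_{i+1} − x_{i+1}·y_i), indices taken mod 4.
A_1→A_2: (18)(7) − (-15)(5) = 201
A_2→A_3: (-15)(22.5) − (13.5)(7) = -432
A_3→A_4: (13.5)(10.5) − (23)(22.5) = -375.75
A_4→A_1: (23)(5) − (18)(10.5) = -74
Σ = -680.75
Area = |Σ|/2 = 340.375.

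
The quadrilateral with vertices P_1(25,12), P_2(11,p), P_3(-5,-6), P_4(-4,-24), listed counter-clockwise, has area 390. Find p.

11

The doubled signed area Σ (x_i y_{i+1} − x_{i+1} y_i) is linear in p.
With p=0 it equals 450; the coefficient of p is 30 (from the two edges through P_2).
So 30·p + 450 = 2·390 = 780 ⇒ p = 11.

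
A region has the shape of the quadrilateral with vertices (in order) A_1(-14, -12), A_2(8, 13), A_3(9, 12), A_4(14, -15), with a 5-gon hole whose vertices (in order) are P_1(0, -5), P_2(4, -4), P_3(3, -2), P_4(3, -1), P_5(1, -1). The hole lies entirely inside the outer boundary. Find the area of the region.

Outer boundary:
Apply the shoelace formula: 2A = Σ (x_i·y_{i+1} − x_{i+1}·y_i), indices taken mod 4.
A_1→A_2: (-14)(13) − (8)(-12) = -86
A_2→A_3: (8)(12) − (9)(13) = -21
A_3→A_4: (9)(-15) − (14)(12) = -303
A_4→A_1: (14)(-12) − (-14)(-15) = -378
Σ = -788
Area = |Σ|/2 = 394.
Hole:
Apply the shoelace formula: 2A = Σ (x_i·y_{i+1} − x_{i+1}·y_i), indices taken mod 5.
Σ = (20) + (4) + (3) + (-2) + (-5) = 20
Area = |Σ|/2 = 10.
Net area = 394 − 10 = 384.

384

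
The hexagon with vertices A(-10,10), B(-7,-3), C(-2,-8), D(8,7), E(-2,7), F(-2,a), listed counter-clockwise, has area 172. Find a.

Write out the shoelace sum; only the two edges meeting at F involve a:
2·Area = [((-2)·a − (-2)·7) + ((-2)·10 − (-10)·a)] + 270
       = 8·a + 264 = 344
⇒ a = 10.

10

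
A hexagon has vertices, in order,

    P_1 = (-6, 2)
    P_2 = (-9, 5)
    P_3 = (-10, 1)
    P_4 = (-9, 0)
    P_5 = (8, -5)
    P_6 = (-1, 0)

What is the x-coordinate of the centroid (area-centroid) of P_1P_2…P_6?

Apply Gauss's area formula. First the cross-terms c_i = x_i·y_{i+1} − x_{i+1}·y_i:
  -12, 41, 9, 45, -5, -2  ⇒  2A = 76, A = 38.
Then Σ (x_i + x_{i+1})·c_i = -836, so x̄ = -836 / (6·38) = -11/3.

-11/3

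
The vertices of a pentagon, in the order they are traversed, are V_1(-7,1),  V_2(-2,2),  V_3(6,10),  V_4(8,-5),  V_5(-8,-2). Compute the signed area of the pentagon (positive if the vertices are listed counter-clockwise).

Apply Gauss's area formula: 2A = Σ (x_i·y_{i+1} − x_{i+1}·y_i), indices taken mod 5.
Σ = (-12) + (-32) + (-110) + (-56) + (-22) = -232
Signed area = Σ/2 = -116 (negative ⇒ clockwise traversal).

-116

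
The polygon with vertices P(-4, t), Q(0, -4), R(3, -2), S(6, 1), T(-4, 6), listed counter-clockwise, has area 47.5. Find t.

3

Write out the shoelace sum; only the two edges meeting at P involve t:
2·Area = [((-4)·t − (-4)·6) + ((-4)·(-4) − 0·t)] + 67
       = -4·t + 107 = 95
⇒ t = 3.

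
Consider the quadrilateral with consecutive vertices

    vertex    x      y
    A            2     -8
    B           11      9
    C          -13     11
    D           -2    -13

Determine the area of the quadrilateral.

Apply the shoelace (surveyor's) formula: 2A = Σ (x_i·y_{i+1} − x_{i+1}·y_i), indices taken mod 4.
Σ = (106) + (238) + (191) + (42) = 577
Area = |Σ|/2 = 288.5.

288.5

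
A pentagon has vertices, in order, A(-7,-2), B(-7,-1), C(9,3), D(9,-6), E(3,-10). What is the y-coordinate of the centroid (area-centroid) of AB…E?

-96/31

Apply Gauss's area formula. First the cross-terms c_i = x_i·y_{i+1} − x_{i+1}·y_i:
  -7, -12, -81, -72, -76  ⇒  2A = -248, A = -124.
Then Σ (y_i + y_{i+1})·c_i = 2304, so ȳ = 2304 / (6·(-124)) = -96/31.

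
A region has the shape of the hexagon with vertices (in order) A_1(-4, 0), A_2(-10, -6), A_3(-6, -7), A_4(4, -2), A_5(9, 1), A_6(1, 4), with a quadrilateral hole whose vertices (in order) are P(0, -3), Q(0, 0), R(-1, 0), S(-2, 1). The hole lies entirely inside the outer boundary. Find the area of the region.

83

Outer boundary:
Cross-terms: 24, 34, 40, 22, 35, 16  ⇒  Σ = 171
Area = |Σ|/2 = 85.5.
Hole:
P→Q: (0)(0) − (0)(-3) = 0
Q→R: (0)(0) − (-1)(0) = 0
R→S: (-1)(1) − (-2)(0) = -1
S→P: (-2)(-3) − (0)(1) = 6
Σ = 5
Area = |Σ|/2 = 2.5.
Net area = 85.5 − 2.5 = 83.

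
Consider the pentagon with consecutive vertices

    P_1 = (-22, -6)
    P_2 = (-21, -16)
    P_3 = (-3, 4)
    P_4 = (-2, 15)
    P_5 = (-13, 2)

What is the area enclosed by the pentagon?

Cross-terms: 226, -132, -37, 191, 122  ⇒  Σ = 370
Area = |Σ|/2 = 185.

185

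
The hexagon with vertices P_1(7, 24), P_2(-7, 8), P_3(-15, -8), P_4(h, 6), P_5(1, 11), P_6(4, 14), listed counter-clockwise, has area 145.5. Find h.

Write out the shoelace sum; only the two edges meeting at P_4 involve h:
2·Area = [((-15)·6 − h·(-8)) + (h·11 − 1·6)] + 368
       = 19·h + 272 = 291
⇒ h = 1.

1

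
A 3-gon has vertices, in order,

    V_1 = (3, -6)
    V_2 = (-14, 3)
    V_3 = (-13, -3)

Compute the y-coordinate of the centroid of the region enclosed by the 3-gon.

-2

Apply the surveyor's formula. First the cross-terms c_i = x_i·y_{i+1} − x_{i+1}·y_i:
  -75, 81, 87  ⇒  2A = 93, A = 46.5.
Then Σ (y_i + y_{i+1})·c_i = -558, so ȳ = -558 / (6·46.5) = -2.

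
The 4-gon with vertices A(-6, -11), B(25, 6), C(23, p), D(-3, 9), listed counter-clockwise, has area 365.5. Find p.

Write out the shoelace sum; only the two edges meeting at C involve p:
2·Area = [(25·p − 23·6) + (23·9 − (-3)·p)] + 326
       = 28·p + 395 = 731
⇒ p = 12.

12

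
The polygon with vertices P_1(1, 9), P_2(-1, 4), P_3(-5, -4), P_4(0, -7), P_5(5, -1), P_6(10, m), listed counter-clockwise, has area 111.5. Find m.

Write out the shoelace sum; only the two edges meeting at P_6 involve m:
2·Area = [(5·m − 10·(-1)) + (10·9 − 1·m)] + 107
       = 4·m + 207 = 223
⇒ m = 4.

4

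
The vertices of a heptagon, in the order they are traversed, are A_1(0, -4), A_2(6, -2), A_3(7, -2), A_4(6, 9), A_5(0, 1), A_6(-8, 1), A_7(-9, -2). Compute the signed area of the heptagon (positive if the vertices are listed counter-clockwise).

Apply the surveyor's formula: 2A = Σ (x_i·y_{i+1} − x_{i+1}·y_i), indices taken mod 7.
Cross-terms: 24, 2, 75, 6, 8, 25, 36  ⇒  Σ = 176
Signed area = Σ/2 = 88 (positive ⇒ counter-clockwise traversal).

88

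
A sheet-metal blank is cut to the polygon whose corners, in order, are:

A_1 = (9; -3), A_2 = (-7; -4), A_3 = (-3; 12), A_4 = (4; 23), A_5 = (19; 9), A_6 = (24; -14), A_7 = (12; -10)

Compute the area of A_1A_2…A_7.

585.5

Cross-terms: -57, -96, -117, -401, -482, -72, 54  ⇒  Σ = -1171
Area = |Σ|/2 = 585.5.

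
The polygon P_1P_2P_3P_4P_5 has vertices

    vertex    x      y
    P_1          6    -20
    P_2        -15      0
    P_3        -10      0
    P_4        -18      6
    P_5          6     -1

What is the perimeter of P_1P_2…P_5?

88

|P_1P_2| = √((-21)² + (20)²) = √841 = 29
|P_2P_3| = √((5)² + (0)²) = √25 = 5
|P_3P_4| = √((-8)² + (6)²) = √100 = 10
|P_4P_5| = √((24)² + (-7)²) = √625 = 25
|P_5P_1| = √((0)² + (-19)²) = √361 = 19
Perimeter = 29 + 5 + 10 + 25 + 19 = 88.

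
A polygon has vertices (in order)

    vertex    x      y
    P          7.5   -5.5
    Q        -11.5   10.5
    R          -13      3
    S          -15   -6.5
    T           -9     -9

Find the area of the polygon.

Σ = (15.5) + (102) + (129.5) + (76.5) + (117) = 440.5
Area = |Σ|/2 = 220.25.

220.25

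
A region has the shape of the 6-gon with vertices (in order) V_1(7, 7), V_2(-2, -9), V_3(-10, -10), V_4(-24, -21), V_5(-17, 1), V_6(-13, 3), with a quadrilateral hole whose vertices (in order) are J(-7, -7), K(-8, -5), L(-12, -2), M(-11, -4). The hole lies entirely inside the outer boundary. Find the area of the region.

335

Outer boundary:
Apply the surveyor's formula: 2A = Σ (x_i·y_{i+1} − x_{i+1}·y_i), indices taken mod 6.
V_1→V_2: (7)(-9) − (-2)(7) = -49
V_2→V_3: (-2)(-10) − (-10)(-9) = -70
V_3→V_4: (-10)(-21) − (-24)(-10) = -30
V_4→V_5: (-24)(1) − (-17)(-21) = -381
V_5→V_6: (-17)(3) − (-13)(1) = -38
V_6→V_1: (-13)(7) − (7)(3) = -112
Σ = -680
Area = |Σ|/2 = 340.
Hole:
Apply the shoelace (surveyor's) formula: 2A = Σ (x_i·y_{i+1} − x_{i+1}·y_i), indices taken mod 4.
J→K: (-7)(-5) − (-8)(-7) = -21
K→L: (-8)(-2) − (-12)(-5) = -44
L→M: (-12)(-4) − (-11)(-2) = 26
M→J: (-11)(-7) − (-7)(-4) = 49
Σ = 10
Area = |Σ|/2 = 5.
Net area = 340 − 5 = 335.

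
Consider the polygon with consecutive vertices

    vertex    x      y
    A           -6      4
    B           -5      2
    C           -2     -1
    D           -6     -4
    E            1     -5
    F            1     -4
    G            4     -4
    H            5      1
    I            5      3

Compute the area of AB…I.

69

Σ = (8) + (9) + (2) + (34) + (1) + (12) + (24) + (10) + (38) = 138
Area = |Σ|/2 = 69.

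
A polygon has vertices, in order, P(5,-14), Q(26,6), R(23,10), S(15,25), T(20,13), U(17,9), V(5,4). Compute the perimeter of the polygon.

100

|PQ| = √((21)² + (20)²) = √841 = 29
|QR| = √((-3)² + (4)²) = √25 = 5
|RS| = √((-8)² + (15)²) = √289 = 17
|ST| = √((5)² + (-12)²) = √169 = 13
|TU| = √((-3)² + (-4)²) = √25 = 5
|UV| = √((-12)² + (-5)²) = √169 = 13
|VP| = √((0)² + (-18)²) = √324 = 18
Perimeter = 29 + 5 + 17 + 13 + 5 + 13 + 18 = 100.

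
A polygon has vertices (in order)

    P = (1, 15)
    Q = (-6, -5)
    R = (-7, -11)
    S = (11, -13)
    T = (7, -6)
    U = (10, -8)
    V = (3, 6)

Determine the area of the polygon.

240

Σ = (85) + (31) + (212) + (25) + (4) + (84) + (39) = 480
Area = |Σ|/2 = 240.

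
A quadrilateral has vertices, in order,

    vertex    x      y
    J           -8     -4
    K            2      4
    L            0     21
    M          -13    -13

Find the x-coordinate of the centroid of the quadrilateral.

-743/239

Apply Gauss's area formula. First the cross-terms c_i = x_i·y_{i+1} − x_{i+1}·y_i:
  -24, 42, 273, -52  ⇒  2A = 239, A = 119.5.
Then Σ (x_i + x_{i+1})·c_i = -2229, so x̄ = -2229 / (6·119.5) = -743/239.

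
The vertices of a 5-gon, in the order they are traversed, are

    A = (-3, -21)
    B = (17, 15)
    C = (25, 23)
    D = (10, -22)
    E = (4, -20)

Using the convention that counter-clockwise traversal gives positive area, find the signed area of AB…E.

Apply the shoelace formula: 2A = Σ (x_i·y_{i+1} − x_{i+1}·y_i), indices taken mod 5.
Cross-terms: 312, 16, -780, -112, -144  ⇒  Σ = -708
Signed area = Σ/2 = -354 (negative ⇒ clockwise traversal).

-354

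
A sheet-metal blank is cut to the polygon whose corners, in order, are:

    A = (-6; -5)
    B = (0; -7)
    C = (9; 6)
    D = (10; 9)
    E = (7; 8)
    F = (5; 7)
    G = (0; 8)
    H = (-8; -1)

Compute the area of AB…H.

Apply the shoelace formula: 2A = Σ (x_i·y_{i+1} − x_{i+1}·y_i), indices taken mod 8.
Σ = (42) + (63) + (21) + (17) + (9) + (40) + (64) + (34) = 290
Area = |Σ|/2 = 145.

145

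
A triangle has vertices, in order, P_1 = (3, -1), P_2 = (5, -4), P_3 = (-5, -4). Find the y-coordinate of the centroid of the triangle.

-3

Apply the shoelace (surveyor's) formula. First the cross-terms c_i = x_i·y_{i+1} − x_{i+1}·y_i:
  -7, -40, 17  ⇒  2A = -30, A = -15.
Then Σ (y_i + y_{i+1})·c_i = 270, so ȳ = 270 / (6·(-15)) = -3.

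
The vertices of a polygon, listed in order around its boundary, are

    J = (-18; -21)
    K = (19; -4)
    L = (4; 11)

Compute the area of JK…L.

Apply the shoelace formula: 2A = Σ (x_i·y_{i+1} − x_{i+1}·y_i), indices taken mod 3.
Cross-terms: 471, 225, 114  ⇒  Σ = 810
Area = |Σ|/2 = 405.

405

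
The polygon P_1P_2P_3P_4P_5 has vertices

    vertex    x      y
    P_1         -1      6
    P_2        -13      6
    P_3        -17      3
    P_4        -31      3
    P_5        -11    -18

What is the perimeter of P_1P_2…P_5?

|P_1P_2| = √((-12)² + (0)²) = √144 = 12
|P_2P_3| = √((-4)² + (-3)²) = √25 = 5
|P_3P_4| = √((-14)² + (0)²) = √196 = 14
|P_4P_5| = √((20)² + (-21)²) = √841 = 29
|P_5P_1| = √((10)² + (24)²) = √676 = 26
Perimeter = 12 + 5 + 14 + 29 + 26 = 86.

86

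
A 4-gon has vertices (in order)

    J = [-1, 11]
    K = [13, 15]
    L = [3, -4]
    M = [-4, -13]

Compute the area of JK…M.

Apply the shoelace (surveyor's) formula: 2A = Σ (x_i·y_{i+1} − x_{i+1}·y_i), indices taken mod 4.
J→K: (-1)(15) − (13)(11) = -158
K→L: (13)(-4) − (3)(15) = -97
L→M: (3)(-13) − (-4)(-4) = -55
M→J: (-4)(11) − (-1)(-13) = -57
Σ = -367
Area = |Σ|/2 = 183.5.

183.5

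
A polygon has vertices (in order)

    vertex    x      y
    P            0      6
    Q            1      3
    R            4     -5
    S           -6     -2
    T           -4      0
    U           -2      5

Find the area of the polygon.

50.5

Σ = (-6) + (-17) + (-38) + (-8) + (-20) + (-12) = -101
Area = |Σ|/2 = 50.5.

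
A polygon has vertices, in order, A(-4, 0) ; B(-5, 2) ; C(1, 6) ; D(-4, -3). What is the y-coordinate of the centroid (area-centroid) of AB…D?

173/93

Apply the surveyor's formula. First the cross-terms c_i = x_i·y_{i+1} − x_{i+1}·y_i:
  -8, -32, 21, -12  ⇒  2A = -31, A = -15.5.
Then Σ (y_i + y_{i+1})·c_i = -173, so ȳ = -173 / (6·(-15.5)) = 173/93.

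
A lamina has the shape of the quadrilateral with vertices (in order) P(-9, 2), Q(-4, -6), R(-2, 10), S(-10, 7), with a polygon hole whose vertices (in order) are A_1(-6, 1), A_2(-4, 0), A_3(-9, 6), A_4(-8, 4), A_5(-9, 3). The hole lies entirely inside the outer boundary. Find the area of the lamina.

Outer boundary:
Apply the shoelace (surveyor's) formula: 2A = Σ (x_i·y_{i+1} − x_{i+1}·y_i), indices taken mod 4.
Σ = (62) + (-52) + (86) + (43) = 139
Area = |Σ|/2 = 69.5.
Hole:
Apply the shoelace formula: 2A = Σ (x_i·y_{i+1} − x_{i+1}·y_i), indices taken mod 5.
Σ = (4) + (-24) + (12) + (12) + (9) = 13
Area = |Σ|/2 = 6.5.
Net area = 69.5 − 6.5 = 63.

63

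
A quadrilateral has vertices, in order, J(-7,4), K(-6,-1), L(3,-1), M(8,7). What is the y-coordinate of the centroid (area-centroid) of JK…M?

Apply Gauss's area formula. First the cross-terms c_i = x_i·y_{i+1} − x_{i+1}·y_i:
  31, 9, 29, 81  ⇒  2A = 150, A = 75.
Then Σ (y_i + y_{i+1})·c_i = 1140, so ȳ = 1140 / (6·75) = 38/15.

38/15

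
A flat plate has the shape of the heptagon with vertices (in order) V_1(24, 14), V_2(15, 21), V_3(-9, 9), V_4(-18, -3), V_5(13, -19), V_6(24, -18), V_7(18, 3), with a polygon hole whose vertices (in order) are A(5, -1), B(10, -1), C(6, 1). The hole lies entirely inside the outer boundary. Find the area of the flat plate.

988

Outer boundary:
Apply the shoelace formula: 2A = Σ (x_i·y_{i+1} − x_{i+1}·y_i), indices taken mod 7.
Σ = (294) + (324) + (189) + (381) + (222) + (396) + (180) = 1986
Area = |Σ|/2 = 993.
Hole:
Apply Gauss's area formula: 2A = Σ (x_i·y_{i+1} − x_{i+1}·y_i), indices taken mod 3.
Cross-terms: 5, 16, -11  ⇒  Σ = 10
Area = |Σ|/2 = 5.
Net area = 993 − 5 = 988.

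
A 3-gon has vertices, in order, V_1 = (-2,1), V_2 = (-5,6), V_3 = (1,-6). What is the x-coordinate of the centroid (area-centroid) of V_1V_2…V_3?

-2

Apply Gauss's area formula. First the cross-terms c_i = x_i·y_{i+1} − x_{i+1}·y_i:
  -7, 24, -11  ⇒  2A = 6, A = 3.
Then Σ (x_i + x_{i+1})·c_i = -36, so x̄ = -36 / (6·3) = -2.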